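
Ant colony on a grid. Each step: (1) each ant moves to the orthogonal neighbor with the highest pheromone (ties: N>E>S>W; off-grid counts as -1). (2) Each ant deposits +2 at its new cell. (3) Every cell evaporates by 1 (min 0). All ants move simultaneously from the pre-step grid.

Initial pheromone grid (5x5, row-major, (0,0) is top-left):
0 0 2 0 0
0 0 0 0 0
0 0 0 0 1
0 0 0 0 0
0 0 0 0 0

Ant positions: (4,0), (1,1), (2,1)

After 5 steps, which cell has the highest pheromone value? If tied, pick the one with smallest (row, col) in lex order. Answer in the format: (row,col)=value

Answer: (0,1)=7

Derivation:
Step 1: ant0:(4,0)->N->(3,0) | ant1:(1,1)->N->(0,1) | ant2:(2,1)->N->(1,1)
  grid max=1 at (0,1)
Step 2: ant0:(3,0)->N->(2,0) | ant1:(0,1)->E->(0,2) | ant2:(1,1)->N->(0,1)
  grid max=2 at (0,1)
Step 3: ant0:(2,0)->N->(1,0) | ant1:(0,2)->W->(0,1) | ant2:(0,1)->E->(0,2)
  grid max=3 at (0,1)
Step 4: ant0:(1,0)->N->(0,0) | ant1:(0,1)->E->(0,2) | ant2:(0,2)->W->(0,1)
  grid max=4 at (0,1)
Step 5: ant0:(0,0)->E->(0,1) | ant1:(0,2)->W->(0,1) | ant2:(0,1)->E->(0,2)
  grid max=7 at (0,1)
Final grid:
  0 7 5 0 0
  0 0 0 0 0
  0 0 0 0 0
  0 0 0 0 0
  0 0 0 0 0
Max pheromone 7 at (0,1)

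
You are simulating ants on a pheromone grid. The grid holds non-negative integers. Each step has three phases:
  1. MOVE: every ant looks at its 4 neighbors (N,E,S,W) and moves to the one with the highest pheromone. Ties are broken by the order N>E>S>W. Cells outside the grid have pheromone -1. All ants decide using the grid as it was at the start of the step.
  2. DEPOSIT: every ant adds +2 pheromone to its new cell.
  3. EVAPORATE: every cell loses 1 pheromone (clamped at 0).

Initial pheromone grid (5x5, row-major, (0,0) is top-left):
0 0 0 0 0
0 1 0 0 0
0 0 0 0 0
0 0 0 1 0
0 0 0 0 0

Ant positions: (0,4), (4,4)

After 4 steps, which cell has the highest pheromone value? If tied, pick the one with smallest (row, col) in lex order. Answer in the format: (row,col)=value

Answer: (0,4)=3

Derivation:
Step 1: ant0:(0,4)->S->(1,4) | ant1:(4,4)->N->(3,4)
  grid max=1 at (1,4)
Step 2: ant0:(1,4)->N->(0,4) | ant1:(3,4)->N->(2,4)
  grid max=1 at (0,4)
Step 3: ant0:(0,4)->S->(1,4) | ant1:(2,4)->N->(1,4)
  grid max=3 at (1,4)
Step 4: ant0:(1,4)->N->(0,4) | ant1:(1,4)->N->(0,4)
  grid max=3 at (0,4)
Final grid:
  0 0 0 0 3
  0 0 0 0 2
  0 0 0 0 0
  0 0 0 0 0
  0 0 0 0 0
Max pheromone 3 at (0,4)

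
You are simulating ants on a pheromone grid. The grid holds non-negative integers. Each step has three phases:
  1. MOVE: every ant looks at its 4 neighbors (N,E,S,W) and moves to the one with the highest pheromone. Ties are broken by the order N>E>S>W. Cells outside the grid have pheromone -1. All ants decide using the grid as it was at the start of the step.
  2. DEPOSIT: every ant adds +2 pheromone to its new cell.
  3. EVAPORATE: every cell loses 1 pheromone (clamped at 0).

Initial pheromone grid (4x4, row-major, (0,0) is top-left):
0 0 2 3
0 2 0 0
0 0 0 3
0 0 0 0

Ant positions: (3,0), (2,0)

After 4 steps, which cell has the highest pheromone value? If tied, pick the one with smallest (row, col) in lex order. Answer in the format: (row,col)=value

Answer: (1,0)=4

Derivation:
Step 1: ant0:(3,0)->N->(2,0) | ant1:(2,0)->N->(1,0)
  grid max=2 at (0,3)
Step 2: ant0:(2,0)->N->(1,0) | ant1:(1,0)->E->(1,1)
  grid max=2 at (1,0)
Step 3: ant0:(1,0)->E->(1,1) | ant1:(1,1)->W->(1,0)
  grid max=3 at (1,0)
Step 4: ant0:(1,1)->W->(1,0) | ant1:(1,0)->E->(1,1)
  grid max=4 at (1,0)
Final grid:
  0 0 0 0
  4 4 0 0
  0 0 0 0
  0 0 0 0
Max pheromone 4 at (1,0)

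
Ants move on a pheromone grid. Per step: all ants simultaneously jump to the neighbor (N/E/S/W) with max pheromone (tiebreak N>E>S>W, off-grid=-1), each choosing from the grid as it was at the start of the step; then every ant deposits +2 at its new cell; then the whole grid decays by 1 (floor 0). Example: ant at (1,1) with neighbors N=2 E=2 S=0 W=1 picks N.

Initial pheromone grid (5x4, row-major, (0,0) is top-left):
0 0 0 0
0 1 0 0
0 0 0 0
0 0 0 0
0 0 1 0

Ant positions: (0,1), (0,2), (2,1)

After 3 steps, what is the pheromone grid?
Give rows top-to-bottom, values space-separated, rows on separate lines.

After step 1: ants at (1,1),(0,3),(1,1)
  0 0 0 1
  0 4 0 0
  0 0 0 0
  0 0 0 0
  0 0 0 0
After step 2: ants at (0,1),(1,3),(0,1)
  0 3 0 0
  0 3 0 1
  0 0 0 0
  0 0 0 0
  0 0 0 0
After step 3: ants at (1,1),(0,3),(1,1)
  0 2 0 1
  0 6 0 0
  0 0 0 0
  0 0 0 0
  0 0 0 0

0 2 0 1
0 6 0 0
0 0 0 0
0 0 0 0
0 0 0 0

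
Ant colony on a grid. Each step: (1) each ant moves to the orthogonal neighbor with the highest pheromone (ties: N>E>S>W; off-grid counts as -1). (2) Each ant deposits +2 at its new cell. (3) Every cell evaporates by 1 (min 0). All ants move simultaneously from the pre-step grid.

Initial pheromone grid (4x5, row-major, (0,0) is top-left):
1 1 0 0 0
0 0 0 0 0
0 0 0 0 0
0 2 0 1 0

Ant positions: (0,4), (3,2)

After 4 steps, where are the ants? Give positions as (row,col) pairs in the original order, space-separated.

Step 1: ant0:(0,4)->S->(1,4) | ant1:(3,2)->W->(3,1)
  grid max=3 at (3,1)
Step 2: ant0:(1,4)->N->(0,4) | ant1:(3,1)->N->(2,1)
  grid max=2 at (3,1)
Step 3: ant0:(0,4)->S->(1,4) | ant1:(2,1)->S->(3,1)
  grid max=3 at (3,1)
Step 4: ant0:(1,4)->N->(0,4) | ant1:(3,1)->N->(2,1)
  grid max=2 at (3,1)

(0,4) (2,1)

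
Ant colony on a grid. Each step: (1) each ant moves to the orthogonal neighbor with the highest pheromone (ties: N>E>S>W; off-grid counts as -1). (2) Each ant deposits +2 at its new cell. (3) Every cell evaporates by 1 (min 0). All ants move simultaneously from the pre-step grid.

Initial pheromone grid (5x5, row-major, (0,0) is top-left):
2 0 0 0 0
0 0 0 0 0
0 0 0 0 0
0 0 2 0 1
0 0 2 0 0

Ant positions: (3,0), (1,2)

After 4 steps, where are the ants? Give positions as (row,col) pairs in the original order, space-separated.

Step 1: ant0:(3,0)->N->(2,0) | ant1:(1,2)->N->(0,2)
  grid max=1 at (0,0)
Step 2: ant0:(2,0)->N->(1,0) | ant1:(0,2)->E->(0,3)
  grid max=1 at (0,3)
Step 3: ant0:(1,0)->N->(0,0) | ant1:(0,3)->E->(0,4)
  grid max=1 at (0,0)
Step 4: ant0:(0,0)->E->(0,1) | ant1:(0,4)->S->(1,4)
  grid max=1 at (0,1)

(0,1) (1,4)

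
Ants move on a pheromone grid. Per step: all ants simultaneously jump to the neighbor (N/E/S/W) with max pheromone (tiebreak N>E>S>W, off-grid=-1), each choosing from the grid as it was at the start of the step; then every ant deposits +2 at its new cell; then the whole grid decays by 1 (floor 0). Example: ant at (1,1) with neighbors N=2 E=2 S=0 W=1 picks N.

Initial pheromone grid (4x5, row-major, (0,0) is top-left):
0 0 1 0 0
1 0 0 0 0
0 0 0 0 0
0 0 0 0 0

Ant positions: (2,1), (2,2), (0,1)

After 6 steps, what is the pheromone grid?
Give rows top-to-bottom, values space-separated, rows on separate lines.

After step 1: ants at (1,1),(1,2),(0,2)
  0 0 2 0 0
  0 1 1 0 0
  0 0 0 0 0
  0 0 0 0 0
After step 2: ants at (1,2),(0,2),(1,2)
  0 0 3 0 0
  0 0 4 0 0
  0 0 0 0 0
  0 0 0 0 0
After step 3: ants at (0,2),(1,2),(0,2)
  0 0 6 0 0
  0 0 5 0 0
  0 0 0 0 0
  0 0 0 0 0
After step 4: ants at (1,2),(0,2),(1,2)
  0 0 7 0 0
  0 0 8 0 0
  0 0 0 0 0
  0 0 0 0 0
After step 5: ants at (0,2),(1,2),(0,2)
  0 0 10 0 0
  0 0 9 0 0
  0 0 0 0 0
  0 0 0 0 0
After step 6: ants at (1,2),(0,2),(1,2)
  0 0 11 0 0
  0 0 12 0 0
  0 0 0 0 0
  0 0 0 0 0

0 0 11 0 0
0 0 12 0 0
0 0 0 0 0
0 0 0 0 0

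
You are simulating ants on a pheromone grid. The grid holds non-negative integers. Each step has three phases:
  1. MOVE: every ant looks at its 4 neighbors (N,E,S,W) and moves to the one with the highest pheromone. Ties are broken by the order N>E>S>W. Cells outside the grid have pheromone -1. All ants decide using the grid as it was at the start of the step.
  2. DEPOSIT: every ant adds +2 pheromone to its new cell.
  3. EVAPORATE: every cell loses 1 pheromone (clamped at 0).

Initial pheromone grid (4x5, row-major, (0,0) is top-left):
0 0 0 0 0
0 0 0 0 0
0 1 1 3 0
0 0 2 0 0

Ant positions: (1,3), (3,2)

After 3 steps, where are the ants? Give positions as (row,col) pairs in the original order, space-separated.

Step 1: ant0:(1,3)->S->(2,3) | ant1:(3,2)->N->(2,2)
  grid max=4 at (2,3)
Step 2: ant0:(2,3)->W->(2,2) | ant1:(2,2)->E->(2,3)
  grid max=5 at (2,3)
Step 3: ant0:(2,2)->E->(2,3) | ant1:(2,3)->W->(2,2)
  grid max=6 at (2,3)

(2,3) (2,2)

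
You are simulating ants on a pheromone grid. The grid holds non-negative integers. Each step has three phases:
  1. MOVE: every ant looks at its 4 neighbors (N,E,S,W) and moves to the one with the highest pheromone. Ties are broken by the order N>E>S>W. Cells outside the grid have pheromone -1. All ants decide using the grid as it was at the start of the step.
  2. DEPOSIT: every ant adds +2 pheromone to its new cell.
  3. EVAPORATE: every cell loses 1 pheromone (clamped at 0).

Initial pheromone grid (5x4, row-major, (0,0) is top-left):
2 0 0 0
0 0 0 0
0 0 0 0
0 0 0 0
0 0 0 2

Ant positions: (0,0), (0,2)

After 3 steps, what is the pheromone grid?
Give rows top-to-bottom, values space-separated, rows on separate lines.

After step 1: ants at (0,1),(0,3)
  1 1 0 1
  0 0 0 0
  0 0 0 0
  0 0 0 0
  0 0 0 1
After step 2: ants at (0,0),(1,3)
  2 0 0 0
  0 0 0 1
  0 0 0 0
  0 0 0 0
  0 0 0 0
After step 3: ants at (0,1),(0,3)
  1 1 0 1
  0 0 0 0
  0 0 0 0
  0 0 0 0
  0 0 0 0

1 1 0 1
0 0 0 0
0 0 0 0
0 0 0 0
0 0 0 0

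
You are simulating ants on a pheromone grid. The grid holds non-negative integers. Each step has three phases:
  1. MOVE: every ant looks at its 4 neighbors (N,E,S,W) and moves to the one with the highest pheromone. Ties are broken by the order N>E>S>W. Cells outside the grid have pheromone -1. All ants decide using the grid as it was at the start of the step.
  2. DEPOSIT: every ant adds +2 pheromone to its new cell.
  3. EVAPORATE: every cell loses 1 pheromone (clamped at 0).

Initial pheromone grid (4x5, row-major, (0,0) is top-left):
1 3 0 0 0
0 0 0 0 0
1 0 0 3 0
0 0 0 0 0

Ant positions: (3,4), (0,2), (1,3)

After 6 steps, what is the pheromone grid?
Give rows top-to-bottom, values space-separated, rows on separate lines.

After step 1: ants at (2,4),(0,1),(2,3)
  0 4 0 0 0
  0 0 0 0 0
  0 0 0 4 1
  0 0 0 0 0
After step 2: ants at (2,3),(0,2),(2,4)
  0 3 1 0 0
  0 0 0 0 0
  0 0 0 5 2
  0 0 0 0 0
After step 3: ants at (2,4),(0,1),(2,3)
  0 4 0 0 0
  0 0 0 0 0
  0 0 0 6 3
  0 0 0 0 0
After step 4: ants at (2,3),(0,2),(2,4)
  0 3 1 0 0
  0 0 0 0 0
  0 0 0 7 4
  0 0 0 0 0
After step 5: ants at (2,4),(0,1),(2,3)
  0 4 0 0 0
  0 0 0 0 0
  0 0 0 8 5
  0 0 0 0 0
After step 6: ants at (2,3),(0,2),(2,4)
  0 3 1 0 0
  0 0 0 0 0
  0 0 0 9 6
  0 0 0 0 0

0 3 1 0 0
0 0 0 0 0
0 0 0 9 6
0 0 0 0 0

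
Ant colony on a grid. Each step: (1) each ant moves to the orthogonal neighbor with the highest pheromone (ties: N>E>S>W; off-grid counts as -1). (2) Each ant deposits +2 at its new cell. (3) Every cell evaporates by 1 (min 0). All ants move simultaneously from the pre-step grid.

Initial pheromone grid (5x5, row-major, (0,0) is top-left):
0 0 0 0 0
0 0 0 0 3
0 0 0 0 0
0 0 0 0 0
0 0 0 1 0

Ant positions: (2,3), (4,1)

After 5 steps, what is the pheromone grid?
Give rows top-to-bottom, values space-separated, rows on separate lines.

After step 1: ants at (1,3),(3,1)
  0 0 0 0 0
  0 0 0 1 2
  0 0 0 0 0
  0 1 0 0 0
  0 0 0 0 0
After step 2: ants at (1,4),(2,1)
  0 0 0 0 0
  0 0 0 0 3
  0 1 0 0 0
  0 0 0 0 0
  0 0 0 0 0
After step 3: ants at (0,4),(1,1)
  0 0 0 0 1
  0 1 0 0 2
  0 0 0 0 0
  0 0 0 0 0
  0 0 0 0 0
After step 4: ants at (1,4),(0,1)
  0 1 0 0 0
  0 0 0 0 3
  0 0 0 0 0
  0 0 0 0 0
  0 0 0 0 0
After step 5: ants at (0,4),(0,2)
  0 0 1 0 1
  0 0 0 0 2
  0 0 0 0 0
  0 0 0 0 0
  0 0 0 0 0

0 0 1 0 1
0 0 0 0 2
0 0 0 0 0
0 0 0 0 0
0 0 0 0 0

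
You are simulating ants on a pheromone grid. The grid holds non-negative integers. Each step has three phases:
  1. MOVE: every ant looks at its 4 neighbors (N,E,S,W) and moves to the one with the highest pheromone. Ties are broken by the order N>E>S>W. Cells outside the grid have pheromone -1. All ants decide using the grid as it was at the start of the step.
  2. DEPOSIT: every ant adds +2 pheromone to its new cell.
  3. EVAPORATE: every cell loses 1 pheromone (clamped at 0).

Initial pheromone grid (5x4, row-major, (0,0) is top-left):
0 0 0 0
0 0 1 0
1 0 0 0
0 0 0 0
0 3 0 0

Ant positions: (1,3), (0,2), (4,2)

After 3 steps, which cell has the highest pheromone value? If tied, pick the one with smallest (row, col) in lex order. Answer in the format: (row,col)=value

Step 1: ant0:(1,3)->W->(1,2) | ant1:(0,2)->S->(1,2) | ant2:(4,2)->W->(4,1)
  grid max=4 at (1,2)
Step 2: ant0:(1,2)->N->(0,2) | ant1:(1,2)->N->(0,2) | ant2:(4,1)->N->(3,1)
  grid max=3 at (0,2)
Step 3: ant0:(0,2)->S->(1,2) | ant1:(0,2)->S->(1,2) | ant2:(3,1)->S->(4,1)
  grid max=6 at (1,2)
Final grid:
  0 0 2 0
  0 0 6 0
  0 0 0 0
  0 0 0 0
  0 4 0 0
Max pheromone 6 at (1,2)

Answer: (1,2)=6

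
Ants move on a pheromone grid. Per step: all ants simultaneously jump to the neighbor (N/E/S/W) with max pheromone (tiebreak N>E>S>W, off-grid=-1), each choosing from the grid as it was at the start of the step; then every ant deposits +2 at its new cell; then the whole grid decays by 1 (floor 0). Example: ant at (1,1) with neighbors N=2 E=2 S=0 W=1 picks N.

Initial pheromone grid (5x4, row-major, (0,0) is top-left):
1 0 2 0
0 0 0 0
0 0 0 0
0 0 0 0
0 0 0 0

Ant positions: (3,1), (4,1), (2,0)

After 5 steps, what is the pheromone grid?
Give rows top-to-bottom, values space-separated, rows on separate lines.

After step 1: ants at (2,1),(3,1),(1,0)
  0 0 1 0
  1 0 0 0
  0 1 0 0
  0 1 0 0
  0 0 0 0
After step 2: ants at (3,1),(2,1),(0,0)
  1 0 0 0
  0 0 0 0
  0 2 0 0
  0 2 0 0
  0 0 0 0
After step 3: ants at (2,1),(3,1),(0,1)
  0 1 0 0
  0 0 0 0
  0 3 0 0
  0 3 0 0
  0 0 0 0
After step 4: ants at (3,1),(2,1),(0,2)
  0 0 1 0
  0 0 0 0
  0 4 0 0
  0 4 0 0
  0 0 0 0
After step 5: ants at (2,1),(3,1),(0,3)
  0 0 0 1
  0 0 0 0
  0 5 0 0
  0 5 0 0
  0 0 0 0

0 0 0 1
0 0 0 0
0 5 0 0
0 5 0 0
0 0 0 0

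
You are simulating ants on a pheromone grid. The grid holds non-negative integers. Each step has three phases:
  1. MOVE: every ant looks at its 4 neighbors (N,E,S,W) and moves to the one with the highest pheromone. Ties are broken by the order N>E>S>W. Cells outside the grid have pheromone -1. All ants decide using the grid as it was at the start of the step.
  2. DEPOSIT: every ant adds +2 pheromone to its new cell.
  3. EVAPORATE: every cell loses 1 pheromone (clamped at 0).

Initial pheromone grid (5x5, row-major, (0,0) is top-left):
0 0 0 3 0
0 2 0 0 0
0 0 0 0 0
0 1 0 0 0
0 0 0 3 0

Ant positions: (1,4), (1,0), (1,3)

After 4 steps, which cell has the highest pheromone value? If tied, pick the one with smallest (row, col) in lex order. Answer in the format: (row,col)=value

Answer: (0,3)=7

Derivation:
Step 1: ant0:(1,4)->N->(0,4) | ant1:(1,0)->E->(1,1) | ant2:(1,3)->N->(0,3)
  grid max=4 at (0,3)
Step 2: ant0:(0,4)->W->(0,3) | ant1:(1,1)->N->(0,1) | ant2:(0,3)->E->(0,4)
  grid max=5 at (0,3)
Step 3: ant0:(0,3)->E->(0,4) | ant1:(0,1)->S->(1,1) | ant2:(0,4)->W->(0,3)
  grid max=6 at (0,3)
Step 4: ant0:(0,4)->W->(0,3) | ant1:(1,1)->N->(0,1) | ant2:(0,3)->E->(0,4)
  grid max=7 at (0,3)
Final grid:
  0 1 0 7 4
  0 2 0 0 0
  0 0 0 0 0
  0 0 0 0 0
  0 0 0 0 0
Max pheromone 7 at (0,3)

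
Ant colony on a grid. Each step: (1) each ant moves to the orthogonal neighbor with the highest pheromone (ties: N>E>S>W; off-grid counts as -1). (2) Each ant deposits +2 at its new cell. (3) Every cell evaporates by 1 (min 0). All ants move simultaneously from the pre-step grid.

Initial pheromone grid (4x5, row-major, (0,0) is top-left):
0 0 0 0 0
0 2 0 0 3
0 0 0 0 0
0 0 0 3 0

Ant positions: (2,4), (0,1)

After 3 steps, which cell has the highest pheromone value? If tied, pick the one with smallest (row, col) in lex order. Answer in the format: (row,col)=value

Answer: (1,4)=4

Derivation:
Step 1: ant0:(2,4)->N->(1,4) | ant1:(0,1)->S->(1,1)
  grid max=4 at (1,4)
Step 2: ant0:(1,4)->N->(0,4) | ant1:(1,1)->N->(0,1)
  grid max=3 at (1,4)
Step 3: ant0:(0,4)->S->(1,4) | ant1:(0,1)->S->(1,1)
  grid max=4 at (1,4)
Final grid:
  0 0 0 0 0
  0 3 0 0 4
  0 0 0 0 0
  0 0 0 0 0
Max pheromone 4 at (1,4)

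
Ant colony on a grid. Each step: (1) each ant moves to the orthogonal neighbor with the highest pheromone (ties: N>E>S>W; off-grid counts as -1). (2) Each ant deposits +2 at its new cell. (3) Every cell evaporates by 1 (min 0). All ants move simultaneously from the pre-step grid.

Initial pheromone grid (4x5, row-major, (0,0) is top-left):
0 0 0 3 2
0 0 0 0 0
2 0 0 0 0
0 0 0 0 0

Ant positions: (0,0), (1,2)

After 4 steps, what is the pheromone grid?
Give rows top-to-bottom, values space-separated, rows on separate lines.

After step 1: ants at (0,1),(0,2)
  0 1 1 2 1
  0 0 0 0 0
  1 0 0 0 0
  0 0 0 0 0
After step 2: ants at (0,2),(0,3)
  0 0 2 3 0
  0 0 0 0 0
  0 0 0 0 0
  0 0 0 0 0
After step 3: ants at (0,3),(0,2)
  0 0 3 4 0
  0 0 0 0 0
  0 0 0 0 0
  0 0 0 0 0
After step 4: ants at (0,2),(0,3)
  0 0 4 5 0
  0 0 0 0 0
  0 0 0 0 0
  0 0 0 0 0

0 0 4 5 0
0 0 0 0 0
0 0 0 0 0
0 0 0 0 0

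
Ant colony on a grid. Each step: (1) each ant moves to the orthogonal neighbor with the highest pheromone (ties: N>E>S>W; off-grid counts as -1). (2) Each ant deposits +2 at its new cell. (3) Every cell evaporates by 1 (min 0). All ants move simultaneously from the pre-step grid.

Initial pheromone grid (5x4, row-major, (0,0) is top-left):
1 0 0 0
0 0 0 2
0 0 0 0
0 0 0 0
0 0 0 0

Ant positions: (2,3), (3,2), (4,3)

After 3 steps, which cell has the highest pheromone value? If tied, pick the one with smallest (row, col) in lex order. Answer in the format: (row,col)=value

Answer: (1,3)=7

Derivation:
Step 1: ant0:(2,3)->N->(1,3) | ant1:(3,2)->N->(2,2) | ant2:(4,3)->N->(3,3)
  grid max=3 at (1,3)
Step 2: ant0:(1,3)->N->(0,3) | ant1:(2,2)->N->(1,2) | ant2:(3,3)->N->(2,3)
  grid max=2 at (1,3)
Step 3: ant0:(0,3)->S->(1,3) | ant1:(1,2)->E->(1,3) | ant2:(2,3)->N->(1,3)
  grid max=7 at (1,3)
Final grid:
  0 0 0 0
  0 0 0 7
  0 0 0 0
  0 0 0 0
  0 0 0 0
Max pheromone 7 at (1,3)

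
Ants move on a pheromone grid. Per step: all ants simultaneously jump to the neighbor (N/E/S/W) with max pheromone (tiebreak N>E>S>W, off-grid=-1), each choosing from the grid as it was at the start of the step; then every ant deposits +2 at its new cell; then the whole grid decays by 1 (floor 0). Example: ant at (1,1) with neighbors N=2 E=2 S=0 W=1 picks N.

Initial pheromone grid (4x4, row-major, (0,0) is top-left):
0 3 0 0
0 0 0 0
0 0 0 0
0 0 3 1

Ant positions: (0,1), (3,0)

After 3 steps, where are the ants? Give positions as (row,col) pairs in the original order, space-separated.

Step 1: ant0:(0,1)->E->(0,2) | ant1:(3,0)->N->(2,0)
  grid max=2 at (0,1)
Step 2: ant0:(0,2)->W->(0,1) | ant1:(2,0)->N->(1,0)
  grid max=3 at (0,1)
Step 3: ant0:(0,1)->E->(0,2) | ant1:(1,0)->N->(0,0)
  grid max=2 at (0,1)

(0,2) (0,0)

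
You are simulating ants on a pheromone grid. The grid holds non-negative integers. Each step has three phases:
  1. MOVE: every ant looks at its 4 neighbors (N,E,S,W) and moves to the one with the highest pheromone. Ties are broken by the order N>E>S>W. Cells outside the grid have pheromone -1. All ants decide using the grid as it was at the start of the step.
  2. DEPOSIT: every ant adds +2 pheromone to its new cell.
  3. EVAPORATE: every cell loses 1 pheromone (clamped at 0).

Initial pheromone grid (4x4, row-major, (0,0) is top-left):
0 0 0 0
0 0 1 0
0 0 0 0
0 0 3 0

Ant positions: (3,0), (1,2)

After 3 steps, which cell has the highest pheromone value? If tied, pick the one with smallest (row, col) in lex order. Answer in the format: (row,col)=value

Step 1: ant0:(3,0)->N->(2,0) | ant1:(1,2)->N->(0,2)
  grid max=2 at (3,2)
Step 2: ant0:(2,0)->N->(1,0) | ant1:(0,2)->E->(0,3)
  grid max=1 at (0,3)
Step 3: ant0:(1,0)->N->(0,0) | ant1:(0,3)->S->(1,3)
  grid max=1 at (0,0)
Final grid:
  1 0 0 0
  0 0 0 1
  0 0 0 0
  0 0 0 0
Max pheromone 1 at (0,0)

Answer: (0,0)=1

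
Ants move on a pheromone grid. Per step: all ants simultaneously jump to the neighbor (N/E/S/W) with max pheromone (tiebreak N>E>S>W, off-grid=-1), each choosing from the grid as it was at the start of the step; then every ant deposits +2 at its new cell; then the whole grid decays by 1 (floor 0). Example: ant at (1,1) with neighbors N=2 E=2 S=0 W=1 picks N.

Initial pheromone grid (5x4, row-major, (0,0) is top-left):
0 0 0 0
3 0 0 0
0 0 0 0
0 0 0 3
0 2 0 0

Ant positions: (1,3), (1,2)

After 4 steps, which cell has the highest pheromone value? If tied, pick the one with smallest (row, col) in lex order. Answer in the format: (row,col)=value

Answer: (0,2)=4

Derivation:
Step 1: ant0:(1,3)->N->(0,3) | ant1:(1,2)->N->(0,2)
  grid max=2 at (1,0)
Step 2: ant0:(0,3)->W->(0,2) | ant1:(0,2)->E->(0,3)
  grid max=2 at (0,2)
Step 3: ant0:(0,2)->E->(0,3) | ant1:(0,3)->W->(0,2)
  grid max=3 at (0,2)
Step 4: ant0:(0,3)->W->(0,2) | ant1:(0,2)->E->(0,3)
  grid max=4 at (0,2)
Final grid:
  0 0 4 4
  0 0 0 0
  0 0 0 0
  0 0 0 0
  0 0 0 0
Max pheromone 4 at (0,2)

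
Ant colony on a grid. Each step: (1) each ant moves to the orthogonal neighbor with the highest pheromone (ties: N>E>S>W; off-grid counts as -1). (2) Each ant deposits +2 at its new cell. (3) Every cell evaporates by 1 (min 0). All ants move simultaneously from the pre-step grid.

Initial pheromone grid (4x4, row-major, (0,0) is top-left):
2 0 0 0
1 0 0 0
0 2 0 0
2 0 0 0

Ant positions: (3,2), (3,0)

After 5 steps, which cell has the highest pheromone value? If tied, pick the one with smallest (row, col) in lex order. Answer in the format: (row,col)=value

Answer: (1,1)=5

Derivation:
Step 1: ant0:(3,2)->N->(2,2) | ant1:(3,0)->N->(2,0)
  grid max=1 at (0,0)
Step 2: ant0:(2,2)->W->(2,1) | ant1:(2,0)->E->(2,1)
  grid max=4 at (2,1)
Step 3: ant0:(2,1)->N->(1,1) | ant1:(2,1)->N->(1,1)
  grid max=3 at (1,1)
Step 4: ant0:(1,1)->S->(2,1) | ant1:(1,1)->S->(2,1)
  grid max=6 at (2,1)
Step 5: ant0:(2,1)->N->(1,1) | ant1:(2,1)->N->(1,1)
  grid max=5 at (1,1)
Final grid:
  0 0 0 0
  0 5 0 0
  0 5 0 0
  0 0 0 0
Max pheromone 5 at (1,1)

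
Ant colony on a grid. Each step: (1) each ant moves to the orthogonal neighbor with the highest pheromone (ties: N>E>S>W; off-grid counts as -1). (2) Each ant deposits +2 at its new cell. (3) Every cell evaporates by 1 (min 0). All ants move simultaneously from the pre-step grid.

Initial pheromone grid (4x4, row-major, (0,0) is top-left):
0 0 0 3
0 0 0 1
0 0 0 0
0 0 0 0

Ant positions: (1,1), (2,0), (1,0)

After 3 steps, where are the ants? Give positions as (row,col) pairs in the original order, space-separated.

Step 1: ant0:(1,1)->N->(0,1) | ant1:(2,0)->N->(1,0) | ant2:(1,0)->N->(0,0)
  grid max=2 at (0,3)
Step 2: ant0:(0,1)->W->(0,0) | ant1:(1,0)->N->(0,0) | ant2:(0,0)->E->(0,1)
  grid max=4 at (0,0)
Step 3: ant0:(0,0)->E->(0,1) | ant1:(0,0)->E->(0,1) | ant2:(0,1)->W->(0,0)
  grid max=5 at (0,0)

(0,1) (0,1) (0,0)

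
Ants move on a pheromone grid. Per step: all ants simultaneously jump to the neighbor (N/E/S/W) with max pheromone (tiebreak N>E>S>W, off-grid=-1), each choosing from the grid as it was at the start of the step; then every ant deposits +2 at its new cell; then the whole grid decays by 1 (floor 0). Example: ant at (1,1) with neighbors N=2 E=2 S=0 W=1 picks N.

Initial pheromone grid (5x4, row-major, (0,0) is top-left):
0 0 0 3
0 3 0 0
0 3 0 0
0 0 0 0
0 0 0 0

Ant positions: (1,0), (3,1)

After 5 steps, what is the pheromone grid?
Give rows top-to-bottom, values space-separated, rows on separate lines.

After step 1: ants at (1,1),(2,1)
  0 0 0 2
  0 4 0 0
  0 4 0 0
  0 0 0 0
  0 0 0 0
After step 2: ants at (2,1),(1,1)
  0 0 0 1
  0 5 0 0
  0 5 0 0
  0 0 0 0
  0 0 0 0
After step 3: ants at (1,1),(2,1)
  0 0 0 0
  0 6 0 0
  0 6 0 0
  0 0 0 0
  0 0 0 0
After step 4: ants at (2,1),(1,1)
  0 0 0 0
  0 7 0 0
  0 7 0 0
  0 0 0 0
  0 0 0 0
After step 5: ants at (1,1),(2,1)
  0 0 0 0
  0 8 0 0
  0 8 0 0
  0 0 0 0
  0 0 0 0

0 0 0 0
0 8 0 0
0 8 0 0
0 0 0 0
0 0 0 0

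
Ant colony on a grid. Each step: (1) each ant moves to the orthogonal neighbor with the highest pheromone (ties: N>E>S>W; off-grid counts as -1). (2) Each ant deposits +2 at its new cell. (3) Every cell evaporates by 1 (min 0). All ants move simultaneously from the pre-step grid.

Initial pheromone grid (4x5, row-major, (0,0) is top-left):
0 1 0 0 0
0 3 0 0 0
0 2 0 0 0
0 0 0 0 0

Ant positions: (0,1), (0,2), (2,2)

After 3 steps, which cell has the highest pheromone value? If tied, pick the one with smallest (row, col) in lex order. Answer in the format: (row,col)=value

Answer: (1,1)=8

Derivation:
Step 1: ant0:(0,1)->S->(1,1) | ant1:(0,2)->W->(0,1) | ant2:(2,2)->W->(2,1)
  grid max=4 at (1,1)
Step 2: ant0:(1,1)->S->(2,1) | ant1:(0,1)->S->(1,1) | ant2:(2,1)->N->(1,1)
  grid max=7 at (1,1)
Step 3: ant0:(2,1)->N->(1,1) | ant1:(1,1)->S->(2,1) | ant2:(1,1)->S->(2,1)
  grid max=8 at (1,1)
Final grid:
  0 0 0 0 0
  0 8 0 0 0
  0 7 0 0 0
  0 0 0 0 0
Max pheromone 8 at (1,1)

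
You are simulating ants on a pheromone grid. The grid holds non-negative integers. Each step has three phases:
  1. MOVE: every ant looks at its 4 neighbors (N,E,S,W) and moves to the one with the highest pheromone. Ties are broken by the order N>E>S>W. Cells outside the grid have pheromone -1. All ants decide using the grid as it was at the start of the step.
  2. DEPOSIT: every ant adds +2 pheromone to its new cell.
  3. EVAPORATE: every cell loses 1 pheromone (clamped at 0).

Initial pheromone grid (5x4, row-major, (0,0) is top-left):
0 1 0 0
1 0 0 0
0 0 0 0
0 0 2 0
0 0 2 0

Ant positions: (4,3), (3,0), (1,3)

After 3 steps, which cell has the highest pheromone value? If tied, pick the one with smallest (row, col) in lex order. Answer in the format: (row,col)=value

Answer: (4,2)=3

Derivation:
Step 1: ant0:(4,3)->W->(4,2) | ant1:(3,0)->N->(2,0) | ant2:(1,3)->N->(0,3)
  grid max=3 at (4,2)
Step 2: ant0:(4,2)->N->(3,2) | ant1:(2,0)->N->(1,0) | ant2:(0,3)->S->(1,3)
  grid max=2 at (3,2)
Step 3: ant0:(3,2)->S->(4,2) | ant1:(1,0)->N->(0,0) | ant2:(1,3)->N->(0,3)
  grid max=3 at (4,2)
Final grid:
  1 0 0 1
  0 0 0 0
  0 0 0 0
  0 0 1 0
  0 0 3 0
Max pheromone 3 at (4,2)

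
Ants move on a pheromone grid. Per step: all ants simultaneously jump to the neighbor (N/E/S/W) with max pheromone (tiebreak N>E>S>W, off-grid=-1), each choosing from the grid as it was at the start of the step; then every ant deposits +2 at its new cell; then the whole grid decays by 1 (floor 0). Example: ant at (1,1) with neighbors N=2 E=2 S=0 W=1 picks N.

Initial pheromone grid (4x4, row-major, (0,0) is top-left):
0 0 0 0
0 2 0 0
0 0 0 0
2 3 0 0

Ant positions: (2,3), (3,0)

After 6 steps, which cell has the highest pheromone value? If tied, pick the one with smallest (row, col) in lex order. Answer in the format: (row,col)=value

Step 1: ant0:(2,3)->N->(1,3) | ant1:(3,0)->E->(3,1)
  grid max=4 at (3,1)
Step 2: ant0:(1,3)->N->(0,3) | ant1:(3,1)->W->(3,0)
  grid max=3 at (3,1)
Step 3: ant0:(0,3)->S->(1,3) | ant1:(3,0)->E->(3,1)
  grid max=4 at (3,1)
Step 4: ant0:(1,3)->N->(0,3) | ant1:(3,1)->W->(3,0)
  grid max=3 at (3,1)
Step 5: ant0:(0,3)->S->(1,3) | ant1:(3,0)->E->(3,1)
  grid max=4 at (3,1)
Step 6: ant0:(1,3)->N->(0,3) | ant1:(3,1)->W->(3,0)
  grid max=3 at (3,1)
Final grid:
  0 0 0 1
  0 0 0 0
  0 0 0 0
  2 3 0 0
Max pheromone 3 at (3,1)

Answer: (3,1)=3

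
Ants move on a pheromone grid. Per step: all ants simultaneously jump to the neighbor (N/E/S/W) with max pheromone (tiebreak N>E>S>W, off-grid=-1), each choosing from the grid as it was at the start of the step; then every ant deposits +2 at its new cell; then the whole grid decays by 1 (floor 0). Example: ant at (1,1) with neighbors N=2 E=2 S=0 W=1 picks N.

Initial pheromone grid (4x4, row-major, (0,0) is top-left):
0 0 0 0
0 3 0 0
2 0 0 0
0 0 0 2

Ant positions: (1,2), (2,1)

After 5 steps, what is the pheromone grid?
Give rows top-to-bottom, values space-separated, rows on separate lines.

After step 1: ants at (1,1),(1,1)
  0 0 0 0
  0 6 0 0
  1 0 0 0
  0 0 0 1
After step 2: ants at (0,1),(0,1)
  0 3 0 0
  0 5 0 0
  0 0 0 0
  0 0 0 0
After step 3: ants at (1,1),(1,1)
  0 2 0 0
  0 8 0 0
  0 0 0 0
  0 0 0 0
After step 4: ants at (0,1),(0,1)
  0 5 0 0
  0 7 0 0
  0 0 0 0
  0 0 0 0
After step 5: ants at (1,1),(1,1)
  0 4 0 0
  0 10 0 0
  0 0 0 0
  0 0 0 0

0 4 0 0
0 10 0 0
0 0 0 0
0 0 0 0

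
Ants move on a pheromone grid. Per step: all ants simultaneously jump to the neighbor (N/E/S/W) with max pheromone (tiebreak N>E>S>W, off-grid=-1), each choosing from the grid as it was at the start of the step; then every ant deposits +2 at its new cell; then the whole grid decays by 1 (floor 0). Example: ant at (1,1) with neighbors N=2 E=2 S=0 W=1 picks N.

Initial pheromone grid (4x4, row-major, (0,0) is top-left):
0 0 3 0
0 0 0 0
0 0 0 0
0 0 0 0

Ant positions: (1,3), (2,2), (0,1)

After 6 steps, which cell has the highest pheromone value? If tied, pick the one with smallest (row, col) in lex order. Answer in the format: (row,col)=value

Step 1: ant0:(1,3)->N->(0,3) | ant1:(2,2)->N->(1,2) | ant2:(0,1)->E->(0,2)
  grid max=4 at (0,2)
Step 2: ant0:(0,3)->W->(0,2) | ant1:(1,2)->N->(0,2) | ant2:(0,2)->E->(0,3)
  grid max=7 at (0,2)
Step 3: ant0:(0,2)->E->(0,3) | ant1:(0,2)->E->(0,3) | ant2:(0,3)->W->(0,2)
  grid max=8 at (0,2)
Step 4: ant0:(0,3)->W->(0,2) | ant1:(0,3)->W->(0,2) | ant2:(0,2)->E->(0,3)
  grid max=11 at (0,2)
Step 5: ant0:(0,2)->E->(0,3) | ant1:(0,2)->E->(0,3) | ant2:(0,3)->W->(0,2)
  grid max=12 at (0,2)
Step 6: ant0:(0,3)->W->(0,2) | ant1:(0,3)->W->(0,2) | ant2:(0,2)->E->(0,3)
  grid max=15 at (0,2)
Final grid:
  0 0 15 10
  0 0 0 0
  0 0 0 0
  0 0 0 0
Max pheromone 15 at (0,2)

Answer: (0,2)=15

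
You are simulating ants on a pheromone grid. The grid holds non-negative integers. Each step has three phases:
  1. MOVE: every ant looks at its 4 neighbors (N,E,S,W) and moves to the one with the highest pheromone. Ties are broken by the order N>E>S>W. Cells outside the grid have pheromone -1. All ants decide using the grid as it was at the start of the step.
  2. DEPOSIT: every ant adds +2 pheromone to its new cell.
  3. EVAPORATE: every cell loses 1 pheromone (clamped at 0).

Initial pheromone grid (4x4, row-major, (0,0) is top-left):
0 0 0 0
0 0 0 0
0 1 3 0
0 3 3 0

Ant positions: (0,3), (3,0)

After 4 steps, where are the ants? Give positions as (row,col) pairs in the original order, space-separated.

Step 1: ant0:(0,3)->S->(1,3) | ant1:(3,0)->E->(3,1)
  grid max=4 at (3,1)
Step 2: ant0:(1,3)->N->(0,3) | ant1:(3,1)->E->(3,2)
  grid max=3 at (3,1)
Step 3: ant0:(0,3)->S->(1,3) | ant1:(3,2)->W->(3,1)
  grid max=4 at (3,1)
Step 4: ant0:(1,3)->N->(0,3) | ant1:(3,1)->E->(3,2)
  grid max=3 at (3,1)

(0,3) (3,2)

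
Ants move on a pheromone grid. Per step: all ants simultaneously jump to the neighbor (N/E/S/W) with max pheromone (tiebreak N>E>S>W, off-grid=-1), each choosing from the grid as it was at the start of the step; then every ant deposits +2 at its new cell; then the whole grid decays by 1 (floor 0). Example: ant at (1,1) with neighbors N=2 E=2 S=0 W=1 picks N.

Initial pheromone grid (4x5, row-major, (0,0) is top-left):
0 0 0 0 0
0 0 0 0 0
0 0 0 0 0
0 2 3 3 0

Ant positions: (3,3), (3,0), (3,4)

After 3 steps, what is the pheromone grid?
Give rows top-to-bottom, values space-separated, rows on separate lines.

After step 1: ants at (3,2),(3,1),(3,3)
  0 0 0 0 0
  0 0 0 0 0
  0 0 0 0 0
  0 3 4 4 0
After step 2: ants at (3,3),(3,2),(3,2)
  0 0 0 0 0
  0 0 0 0 0
  0 0 0 0 0
  0 2 7 5 0
After step 3: ants at (3,2),(3,3),(3,3)
  0 0 0 0 0
  0 0 0 0 0
  0 0 0 0 0
  0 1 8 8 0

0 0 0 0 0
0 0 0 0 0
0 0 0 0 0
0 1 8 8 0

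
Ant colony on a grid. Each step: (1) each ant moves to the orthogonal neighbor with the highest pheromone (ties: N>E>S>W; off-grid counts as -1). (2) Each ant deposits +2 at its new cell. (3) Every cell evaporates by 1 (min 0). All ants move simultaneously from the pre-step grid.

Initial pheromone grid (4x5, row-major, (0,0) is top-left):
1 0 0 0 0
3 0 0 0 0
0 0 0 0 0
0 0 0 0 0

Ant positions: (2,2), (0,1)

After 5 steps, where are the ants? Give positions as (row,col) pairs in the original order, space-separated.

Step 1: ant0:(2,2)->N->(1,2) | ant1:(0,1)->W->(0,0)
  grid max=2 at (0,0)
Step 2: ant0:(1,2)->N->(0,2) | ant1:(0,0)->S->(1,0)
  grid max=3 at (1,0)
Step 3: ant0:(0,2)->E->(0,3) | ant1:(1,0)->N->(0,0)
  grid max=2 at (0,0)
Step 4: ant0:(0,3)->E->(0,4) | ant1:(0,0)->S->(1,0)
  grid max=3 at (1,0)
Step 5: ant0:(0,4)->S->(1,4) | ant1:(1,0)->N->(0,0)
  grid max=2 at (0,0)

(1,4) (0,0)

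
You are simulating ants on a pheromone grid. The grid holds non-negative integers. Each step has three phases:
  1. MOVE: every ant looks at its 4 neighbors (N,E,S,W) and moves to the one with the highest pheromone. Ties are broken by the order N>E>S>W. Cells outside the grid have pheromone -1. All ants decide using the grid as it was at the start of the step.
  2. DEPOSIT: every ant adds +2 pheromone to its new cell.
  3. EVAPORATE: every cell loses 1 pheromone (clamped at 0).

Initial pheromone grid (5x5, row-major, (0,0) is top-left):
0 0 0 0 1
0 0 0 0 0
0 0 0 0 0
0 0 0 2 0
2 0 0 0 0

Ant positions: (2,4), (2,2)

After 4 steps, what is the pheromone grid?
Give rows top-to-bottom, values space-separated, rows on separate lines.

After step 1: ants at (1,4),(1,2)
  0 0 0 0 0
  0 0 1 0 1
  0 0 0 0 0
  0 0 0 1 0
  1 0 0 0 0
After step 2: ants at (0,4),(0,2)
  0 0 1 0 1
  0 0 0 0 0
  0 0 0 0 0
  0 0 0 0 0
  0 0 0 0 0
After step 3: ants at (1,4),(0,3)
  0 0 0 1 0
  0 0 0 0 1
  0 0 0 0 0
  0 0 0 0 0
  0 0 0 0 0
After step 4: ants at (0,4),(0,4)
  0 0 0 0 3
  0 0 0 0 0
  0 0 0 0 0
  0 0 0 0 0
  0 0 0 0 0

0 0 0 0 3
0 0 0 0 0
0 0 0 0 0
0 0 0 0 0
0 0 0 0 0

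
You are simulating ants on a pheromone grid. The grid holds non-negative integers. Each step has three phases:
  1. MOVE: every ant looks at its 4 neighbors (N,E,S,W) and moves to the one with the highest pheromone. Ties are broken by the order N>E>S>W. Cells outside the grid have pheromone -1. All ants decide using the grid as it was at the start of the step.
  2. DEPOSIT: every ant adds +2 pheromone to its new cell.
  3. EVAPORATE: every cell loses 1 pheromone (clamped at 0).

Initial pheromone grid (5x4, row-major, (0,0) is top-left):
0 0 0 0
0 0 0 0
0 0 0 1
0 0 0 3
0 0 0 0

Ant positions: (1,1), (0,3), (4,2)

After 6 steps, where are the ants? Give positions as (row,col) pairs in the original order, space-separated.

Step 1: ant0:(1,1)->N->(0,1) | ant1:(0,3)->S->(1,3) | ant2:(4,2)->N->(3,2)
  grid max=2 at (3,3)
Step 2: ant0:(0,1)->E->(0,2) | ant1:(1,3)->N->(0,3) | ant2:(3,2)->E->(3,3)
  grid max=3 at (3,3)
Step 3: ant0:(0,2)->E->(0,3) | ant1:(0,3)->W->(0,2) | ant2:(3,3)->N->(2,3)
  grid max=2 at (0,2)
Step 4: ant0:(0,3)->W->(0,2) | ant1:(0,2)->E->(0,3) | ant2:(2,3)->S->(3,3)
  grid max=3 at (0,2)
Step 5: ant0:(0,2)->E->(0,3) | ant1:(0,3)->W->(0,2) | ant2:(3,3)->N->(2,3)
  grid max=4 at (0,2)
Step 6: ant0:(0,3)->W->(0,2) | ant1:(0,2)->E->(0,3) | ant2:(2,3)->S->(3,3)
  grid max=5 at (0,2)

(0,2) (0,3) (3,3)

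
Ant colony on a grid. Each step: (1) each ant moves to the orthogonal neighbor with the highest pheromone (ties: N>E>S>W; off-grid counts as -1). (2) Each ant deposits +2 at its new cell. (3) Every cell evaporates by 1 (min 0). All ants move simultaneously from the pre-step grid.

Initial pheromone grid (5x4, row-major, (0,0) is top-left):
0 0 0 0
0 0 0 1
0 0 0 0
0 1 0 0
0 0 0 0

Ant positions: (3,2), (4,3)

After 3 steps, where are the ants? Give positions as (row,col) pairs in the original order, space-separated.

Step 1: ant0:(3,2)->W->(3,1) | ant1:(4,3)->N->(3,3)
  grid max=2 at (3,1)
Step 2: ant0:(3,1)->N->(2,1) | ant1:(3,3)->N->(2,3)
  grid max=1 at (2,1)
Step 3: ant0:(2,1)->S->(3,1) | ant1:(2,3)->N->(1,3)
  grid max=2 at (3,1)

(3,1) (1,3)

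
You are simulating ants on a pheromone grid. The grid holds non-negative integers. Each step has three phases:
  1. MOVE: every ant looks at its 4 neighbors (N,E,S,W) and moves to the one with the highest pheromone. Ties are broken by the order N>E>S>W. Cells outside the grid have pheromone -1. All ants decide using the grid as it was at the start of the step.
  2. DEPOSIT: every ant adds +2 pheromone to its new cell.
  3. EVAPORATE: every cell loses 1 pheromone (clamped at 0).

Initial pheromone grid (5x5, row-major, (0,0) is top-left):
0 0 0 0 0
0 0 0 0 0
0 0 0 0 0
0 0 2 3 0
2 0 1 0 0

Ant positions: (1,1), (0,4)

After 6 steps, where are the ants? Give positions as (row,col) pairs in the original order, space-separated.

Step 1: ant0:(1,1)->N->(0,1) | ant1:(0,4)->S->(1,4)
  grid max=2 at (3,3)
Step 2: ant0:(0,1)->E->(0,2) | ant1:(1,4)->N->(0,4)
  grid max=1 at (0,2)
Step 3: ant0:(0,2)->E->(0,3) | ant1:(0,4)->S->(1,4)
  grid max=1 at (0,3)
Step 4: ant0:(0,3)->E->(0,4) | ant1:(1,4)->N->(0,4)
  grid max=3 at (0,4)
Step 5: ant0:(0,4)->S->(1,4) | ant1:(0,4)->S->(1,4)
  grid max=3 at (1,4)
Step 6: ant0:(1,4)->N->(0,4) | ant1:(1,4)->N->(0,4)
  grid max=5 at (0,4)

(0,4) (0,4)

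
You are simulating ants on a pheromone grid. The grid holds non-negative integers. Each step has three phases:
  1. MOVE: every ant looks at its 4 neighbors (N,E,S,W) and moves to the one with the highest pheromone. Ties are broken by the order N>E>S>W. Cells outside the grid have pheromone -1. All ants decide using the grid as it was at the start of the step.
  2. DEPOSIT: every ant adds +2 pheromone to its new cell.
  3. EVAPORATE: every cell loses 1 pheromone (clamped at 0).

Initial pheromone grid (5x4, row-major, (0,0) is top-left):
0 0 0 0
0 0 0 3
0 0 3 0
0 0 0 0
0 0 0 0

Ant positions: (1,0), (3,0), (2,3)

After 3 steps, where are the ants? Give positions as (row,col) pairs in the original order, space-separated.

Step 1: ant0:(1,0)->N->(0,0) | ant1:(3,0)->N->(2,0) | ant2:(2,3)->N->(1,3)
  grid max=4 at (1,3)
Step 2: ant0:(0,0)->E->(0,1) | ant1:(2,0)->N->(1,0) | ant2:(1,3)->N->(0,3)
  grid max=3 at (1,3)
Step 3: ant0:(0,1)->E->(0,2) | ant1:(1,0)->N->(0,0) | ant2:(0,3)->S->(1,3)
  grid max=4 at (1,3)

(0,2) (0,0) (1,3)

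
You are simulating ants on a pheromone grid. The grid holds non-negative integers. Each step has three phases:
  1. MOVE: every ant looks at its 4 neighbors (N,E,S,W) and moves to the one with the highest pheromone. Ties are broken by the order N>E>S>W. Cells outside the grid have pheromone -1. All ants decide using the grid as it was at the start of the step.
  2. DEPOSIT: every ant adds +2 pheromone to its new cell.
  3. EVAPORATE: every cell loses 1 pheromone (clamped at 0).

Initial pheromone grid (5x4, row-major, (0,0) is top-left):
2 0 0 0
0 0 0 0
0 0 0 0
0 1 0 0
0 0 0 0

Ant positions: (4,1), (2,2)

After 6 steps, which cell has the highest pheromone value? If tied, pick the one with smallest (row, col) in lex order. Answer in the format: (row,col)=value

Answer: (1,3)=1

Derivation:
Step 1: ant0:(4,1)->N->(3,1) | ant1:(2,2)->N->(1,2)
  grid max=2 at (3,1)
Step 2: ant0:(3,1)->N->(2,1) | ant1:(1,2)->N->(0,2)
  grid max=1 at (0,2)
Step 3: ant0:(2,1)->S->(3,1) | ant1:(0,2)->E->(0,3)
  grid max=2 at (3,1)
Step 4: ant0:(3,1)->N->(2,1) | ant1:(0,3)->S->(1,3)
  grid max=1 at (1,3)
Step 5: ant0:(2,1)->S->(3,1) | ant1:(1,3)->N->(0,3)
  grid max=2 at (3,1)
Step 6: ant0:(3,1)->N->(2,1) | ant1:(0,3)->S->(1,3)
  grid max=1 at (1,3)
Final grid:
  0 0 0 0
  0 0 0 1
  0 1 0 0
  0 1 0 0
  0 0 0 0
Max pheromone 1 at (1,3)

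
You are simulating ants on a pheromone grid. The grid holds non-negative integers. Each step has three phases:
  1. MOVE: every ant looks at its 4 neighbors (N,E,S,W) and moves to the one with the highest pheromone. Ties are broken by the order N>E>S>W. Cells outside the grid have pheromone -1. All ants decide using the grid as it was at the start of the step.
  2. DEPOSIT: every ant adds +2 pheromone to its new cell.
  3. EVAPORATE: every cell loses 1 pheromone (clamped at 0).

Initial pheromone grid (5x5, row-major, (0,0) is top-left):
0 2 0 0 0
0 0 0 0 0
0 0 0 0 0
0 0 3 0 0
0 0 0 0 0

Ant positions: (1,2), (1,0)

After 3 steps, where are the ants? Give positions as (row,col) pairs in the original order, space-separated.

Step 1: ant0:(1,2)->N->(0,2) | ant1:(1,0)->N->(0,0)
  grid max=2 at (3,2)
Step 2: ant0:(0,2)->W->(0,1) | ant1:(0,0)->E->(0,1)
  grid max=4 at (0,1)
Step 3: ant0:(0,1)->E->(0,2) | ant1:(0,1)->E->(0,2)
  grid max=3 at (0,1)

(0,2) (0,2)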